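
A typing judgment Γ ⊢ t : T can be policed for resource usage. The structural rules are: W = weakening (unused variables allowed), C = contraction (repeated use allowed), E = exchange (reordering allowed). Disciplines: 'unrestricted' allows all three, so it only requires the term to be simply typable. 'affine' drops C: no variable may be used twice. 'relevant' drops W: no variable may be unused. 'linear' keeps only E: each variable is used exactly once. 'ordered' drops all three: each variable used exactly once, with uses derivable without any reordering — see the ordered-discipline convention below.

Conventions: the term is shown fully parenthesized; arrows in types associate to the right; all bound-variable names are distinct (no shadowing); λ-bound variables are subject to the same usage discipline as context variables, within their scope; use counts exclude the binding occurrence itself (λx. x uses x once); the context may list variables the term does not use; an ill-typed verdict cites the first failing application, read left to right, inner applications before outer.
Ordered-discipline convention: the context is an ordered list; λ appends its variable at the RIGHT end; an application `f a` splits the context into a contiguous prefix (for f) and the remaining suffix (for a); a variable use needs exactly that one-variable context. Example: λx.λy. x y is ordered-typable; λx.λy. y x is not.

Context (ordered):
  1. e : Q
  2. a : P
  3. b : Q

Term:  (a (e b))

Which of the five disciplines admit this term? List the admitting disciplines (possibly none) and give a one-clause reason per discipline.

admitted in: none
usage: e ×1, a ×1, b ×1
uses in reading order: a, e, b
typing: ill-typed: can't apply a value of type Q
ordered: ✗ — a type mismatch blocks all five
linear: ✗ — the type mismatch rejects it
affine: ✗ — not simply typable
relevant: ✗ — fails simple typing
unrestricted: ✗ — a type mismatch blocks all five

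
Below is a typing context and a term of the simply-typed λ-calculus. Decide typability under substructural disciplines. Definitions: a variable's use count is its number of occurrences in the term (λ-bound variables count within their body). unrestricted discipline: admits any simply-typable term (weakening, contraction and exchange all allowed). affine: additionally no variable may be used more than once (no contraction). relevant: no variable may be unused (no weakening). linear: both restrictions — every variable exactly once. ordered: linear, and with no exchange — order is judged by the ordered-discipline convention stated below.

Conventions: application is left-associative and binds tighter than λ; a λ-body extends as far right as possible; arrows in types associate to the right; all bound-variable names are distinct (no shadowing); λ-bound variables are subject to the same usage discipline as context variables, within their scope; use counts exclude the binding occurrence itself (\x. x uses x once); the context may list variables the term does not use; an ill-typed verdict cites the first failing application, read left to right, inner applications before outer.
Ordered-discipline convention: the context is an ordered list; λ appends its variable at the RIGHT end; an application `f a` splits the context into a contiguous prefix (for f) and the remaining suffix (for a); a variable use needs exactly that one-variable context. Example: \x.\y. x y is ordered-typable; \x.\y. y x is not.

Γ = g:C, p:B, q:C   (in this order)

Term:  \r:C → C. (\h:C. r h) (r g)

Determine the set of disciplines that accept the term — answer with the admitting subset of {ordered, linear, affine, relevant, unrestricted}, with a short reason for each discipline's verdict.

admitted by: unrestricted
variable uses: g: 1, p: 0, q: 0, r (bound): 2, h (bound): 1
order of uses: r, h, r, g
typing: the term checks, with type (C → C) → C
ordered: ✗, r ×2 used more than once (contraction); needs weakening: p, q unused
linear: ✗, r ×2 used more than once (contraction); needs weakening: p, q unused
affine: ✗, r ×2 used more than once (contraction)
relevant: ✗, needs weakening: p, q unused
unrestricted: ✓, well-typed at (C → C) → C; no restrictions here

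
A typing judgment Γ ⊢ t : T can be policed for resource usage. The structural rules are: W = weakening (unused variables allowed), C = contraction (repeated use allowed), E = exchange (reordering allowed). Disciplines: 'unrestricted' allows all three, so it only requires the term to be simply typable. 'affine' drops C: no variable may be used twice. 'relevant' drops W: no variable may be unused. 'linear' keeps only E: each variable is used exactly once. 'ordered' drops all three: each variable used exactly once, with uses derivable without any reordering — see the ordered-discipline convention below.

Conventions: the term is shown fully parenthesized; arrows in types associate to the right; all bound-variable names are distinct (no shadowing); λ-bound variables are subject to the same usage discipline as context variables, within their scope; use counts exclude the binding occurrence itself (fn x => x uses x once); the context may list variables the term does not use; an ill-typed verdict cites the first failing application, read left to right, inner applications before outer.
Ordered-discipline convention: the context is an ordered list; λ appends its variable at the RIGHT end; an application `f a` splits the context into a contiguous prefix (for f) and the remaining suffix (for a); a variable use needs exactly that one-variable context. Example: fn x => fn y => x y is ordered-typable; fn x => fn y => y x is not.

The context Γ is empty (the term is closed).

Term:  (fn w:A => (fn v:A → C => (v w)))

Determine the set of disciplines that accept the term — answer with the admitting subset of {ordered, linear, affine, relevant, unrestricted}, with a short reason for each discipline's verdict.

accepted by: linear, affine, relevant, unrestricted
counts: w [bound]: 1; v [bound]: 1
left-to-right use order: v, w
typing: ✓ — A → (A → C) → C
ordered ✗ (needs exchange: uses follow v, w)
linear ✓ (w, v: one use apiece)
affine ✓ (at most one use each (w, v))
relevant ✓ (none of w, v goes unused)
unrestricted ✓ (type-checks (A → (A → C) → C) and nothing is barred)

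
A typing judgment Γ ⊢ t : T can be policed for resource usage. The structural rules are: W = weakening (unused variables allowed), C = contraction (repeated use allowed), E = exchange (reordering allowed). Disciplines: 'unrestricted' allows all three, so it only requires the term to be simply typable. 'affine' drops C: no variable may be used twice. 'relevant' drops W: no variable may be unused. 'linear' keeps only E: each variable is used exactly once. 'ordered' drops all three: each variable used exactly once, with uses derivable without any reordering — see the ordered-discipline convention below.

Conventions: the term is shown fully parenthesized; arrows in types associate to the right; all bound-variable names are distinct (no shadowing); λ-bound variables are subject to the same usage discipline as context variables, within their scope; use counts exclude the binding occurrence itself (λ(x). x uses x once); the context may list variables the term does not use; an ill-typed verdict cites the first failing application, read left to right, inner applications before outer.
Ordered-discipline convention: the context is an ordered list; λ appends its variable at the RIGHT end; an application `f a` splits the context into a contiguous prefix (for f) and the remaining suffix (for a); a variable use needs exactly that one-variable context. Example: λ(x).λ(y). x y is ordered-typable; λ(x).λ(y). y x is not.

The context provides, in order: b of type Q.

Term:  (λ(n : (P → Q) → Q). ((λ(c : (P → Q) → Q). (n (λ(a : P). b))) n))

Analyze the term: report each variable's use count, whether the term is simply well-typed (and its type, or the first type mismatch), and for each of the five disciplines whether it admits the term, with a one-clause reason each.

counts: b=1; n (bound)=2; c (bound)=0; a (bound)=0
uses in reading order: n, b, n
typing: well-typed at ((P → Q) → Q) → Q
ordered: ✗, needs contraction — n ×2; c, a never used (weakening)
linear: ✗, needs contraction — n ×2; c, a never used (weakening)
affine: ✗, needs contraction — n ×2
relevant: ✗, c, a never used (weakening)
unrestricted: ✓, simply typable at ((P → Q) → Q) → Q; W, C, E all held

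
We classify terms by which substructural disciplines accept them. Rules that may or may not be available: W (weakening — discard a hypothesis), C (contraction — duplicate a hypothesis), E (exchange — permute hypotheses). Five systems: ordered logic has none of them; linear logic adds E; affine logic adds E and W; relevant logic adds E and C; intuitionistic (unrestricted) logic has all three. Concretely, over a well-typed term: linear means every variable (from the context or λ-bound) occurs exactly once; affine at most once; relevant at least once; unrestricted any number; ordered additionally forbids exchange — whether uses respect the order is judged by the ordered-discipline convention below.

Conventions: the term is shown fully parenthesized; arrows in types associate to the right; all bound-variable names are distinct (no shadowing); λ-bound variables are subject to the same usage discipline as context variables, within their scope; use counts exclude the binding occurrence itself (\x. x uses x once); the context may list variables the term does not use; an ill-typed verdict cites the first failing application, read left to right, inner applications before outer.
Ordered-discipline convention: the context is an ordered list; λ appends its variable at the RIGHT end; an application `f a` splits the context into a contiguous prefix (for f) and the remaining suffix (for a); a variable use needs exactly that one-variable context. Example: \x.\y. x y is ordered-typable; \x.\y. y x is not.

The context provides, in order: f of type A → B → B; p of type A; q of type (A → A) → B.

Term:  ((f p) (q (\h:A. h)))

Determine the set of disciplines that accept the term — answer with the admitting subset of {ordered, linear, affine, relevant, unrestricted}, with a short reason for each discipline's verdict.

admitting disciplines: ordered, linear, affine, relevant, unrestricted
variable uses: f: 1, p: 1, q: 1, h [bound]: 1
uses in reading order: f, p, q, h
typing: ✓ — B
ordered: ✓, single-use (f, p, q, h), ordered derivation ok
linear: ✓, f, p, q, h: one use apiece
affine: ✓, f, p, q, h: no repeats, contraction unneeded
relevant: ✓, at least one use each (f, p, q, h)
unrestricted: ✓, typability at B is all that's needed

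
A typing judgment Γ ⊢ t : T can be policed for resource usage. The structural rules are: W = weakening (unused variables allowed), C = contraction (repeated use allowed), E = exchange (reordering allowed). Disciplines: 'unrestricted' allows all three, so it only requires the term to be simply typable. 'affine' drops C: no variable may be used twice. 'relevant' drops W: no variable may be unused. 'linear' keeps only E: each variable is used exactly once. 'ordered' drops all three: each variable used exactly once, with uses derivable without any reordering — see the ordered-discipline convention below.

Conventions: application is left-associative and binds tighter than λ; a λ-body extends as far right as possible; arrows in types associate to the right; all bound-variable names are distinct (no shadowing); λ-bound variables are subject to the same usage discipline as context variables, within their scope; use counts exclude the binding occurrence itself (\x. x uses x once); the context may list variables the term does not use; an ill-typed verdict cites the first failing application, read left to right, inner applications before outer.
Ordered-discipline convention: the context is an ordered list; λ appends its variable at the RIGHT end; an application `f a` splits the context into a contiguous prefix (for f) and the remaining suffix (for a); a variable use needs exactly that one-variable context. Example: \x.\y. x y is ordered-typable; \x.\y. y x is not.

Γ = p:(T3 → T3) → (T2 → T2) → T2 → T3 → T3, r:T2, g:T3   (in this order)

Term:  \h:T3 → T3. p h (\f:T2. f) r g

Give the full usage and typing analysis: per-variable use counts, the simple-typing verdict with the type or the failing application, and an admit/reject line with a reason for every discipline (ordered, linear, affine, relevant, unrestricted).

usage: p=1, r=1, g=1, h [bound]=1, f [bound]=1
left-to-right use order: p, h, f, r, g
typing: well-typed at (T3 → T3) → T3
ordered: ✗, use order p, h, f, r, g needs exchange
linear: ✓, single use per variable (p, r, g, h, f)
affine: ✓, none of p, r, g, h, f used more than once
relevant: ✓, at least one use each (p, r, g, h, f)
unrestricted: ✓, well-typed at (T3 → T3) → T3; no restrictions here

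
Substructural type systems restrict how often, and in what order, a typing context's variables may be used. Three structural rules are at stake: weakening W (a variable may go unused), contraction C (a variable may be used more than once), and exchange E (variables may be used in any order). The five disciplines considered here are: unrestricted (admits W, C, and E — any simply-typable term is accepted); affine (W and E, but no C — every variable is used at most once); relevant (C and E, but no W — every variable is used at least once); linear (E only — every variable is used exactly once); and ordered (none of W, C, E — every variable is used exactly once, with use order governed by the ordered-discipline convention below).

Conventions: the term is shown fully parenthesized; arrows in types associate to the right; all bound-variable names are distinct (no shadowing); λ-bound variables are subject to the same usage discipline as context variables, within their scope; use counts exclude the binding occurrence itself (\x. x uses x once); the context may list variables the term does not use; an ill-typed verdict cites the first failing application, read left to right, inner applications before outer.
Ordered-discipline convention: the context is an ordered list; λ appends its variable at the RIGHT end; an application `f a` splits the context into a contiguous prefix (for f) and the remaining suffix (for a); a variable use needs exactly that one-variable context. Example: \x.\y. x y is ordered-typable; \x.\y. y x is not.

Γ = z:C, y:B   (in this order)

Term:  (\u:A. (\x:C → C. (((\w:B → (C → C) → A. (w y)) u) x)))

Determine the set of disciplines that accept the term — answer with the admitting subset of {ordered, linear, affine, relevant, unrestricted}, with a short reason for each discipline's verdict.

accepted by: none
usage: z=0, y=1, u [bound]=1, x [bound]=1, w [bound]=1
left-to-right use order: w, y, u, x
typing: ill-typed: an argument A mismatches the expected B → (C → C) → A
ordered ✗ (the type mismatch rejects it)
linear ✗ (not simply typable)
affine ✗ (fails simple typing)
relevant ✗ (a type mismatch blocks all five)
unrestricted ✗ (the type mismatch rejects it)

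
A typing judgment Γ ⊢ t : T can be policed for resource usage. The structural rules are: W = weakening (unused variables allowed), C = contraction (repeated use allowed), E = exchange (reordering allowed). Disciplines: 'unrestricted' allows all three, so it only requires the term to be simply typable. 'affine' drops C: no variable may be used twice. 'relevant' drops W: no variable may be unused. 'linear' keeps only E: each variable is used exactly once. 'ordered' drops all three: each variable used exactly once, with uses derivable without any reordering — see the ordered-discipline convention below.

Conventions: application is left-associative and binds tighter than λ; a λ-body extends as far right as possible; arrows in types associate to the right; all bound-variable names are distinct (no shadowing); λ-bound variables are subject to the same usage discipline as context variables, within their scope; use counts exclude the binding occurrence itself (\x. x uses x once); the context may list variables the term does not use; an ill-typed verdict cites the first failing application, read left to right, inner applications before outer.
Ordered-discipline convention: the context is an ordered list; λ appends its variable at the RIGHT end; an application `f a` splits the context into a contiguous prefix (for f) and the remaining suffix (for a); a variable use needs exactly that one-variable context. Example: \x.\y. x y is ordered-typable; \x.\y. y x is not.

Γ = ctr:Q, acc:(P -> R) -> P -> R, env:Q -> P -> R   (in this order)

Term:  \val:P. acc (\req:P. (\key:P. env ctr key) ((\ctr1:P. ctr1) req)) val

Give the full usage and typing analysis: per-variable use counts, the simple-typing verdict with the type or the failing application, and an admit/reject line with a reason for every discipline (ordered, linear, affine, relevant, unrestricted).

counts: ctr: 1×; acc: 1×; env: 1×; val [bound]: 1×; req [bound]: 1×; key [bound]: 1×; ctr1 [bound]: 1×
order of uses: acc, env, ctr, key, ctr1, req, val
typing: well-typed at P -> R
ordered: ✗ — no contiguous prefix/suffix split fits acc, env, ctr, key, ctr1, req, val
linear: ✓ — single use per variable (ctr, acc, env, val, req, key, ctr1)
affine: ✓ — no duplicate uses among ctr, acc, env, val, req, key, ctr1
relevant: ✓ — none of ctr, acc, env, val, req, key, ctr1 goes unused
unrestricted: ✓ — type-checks (P -> R) and nothing is barred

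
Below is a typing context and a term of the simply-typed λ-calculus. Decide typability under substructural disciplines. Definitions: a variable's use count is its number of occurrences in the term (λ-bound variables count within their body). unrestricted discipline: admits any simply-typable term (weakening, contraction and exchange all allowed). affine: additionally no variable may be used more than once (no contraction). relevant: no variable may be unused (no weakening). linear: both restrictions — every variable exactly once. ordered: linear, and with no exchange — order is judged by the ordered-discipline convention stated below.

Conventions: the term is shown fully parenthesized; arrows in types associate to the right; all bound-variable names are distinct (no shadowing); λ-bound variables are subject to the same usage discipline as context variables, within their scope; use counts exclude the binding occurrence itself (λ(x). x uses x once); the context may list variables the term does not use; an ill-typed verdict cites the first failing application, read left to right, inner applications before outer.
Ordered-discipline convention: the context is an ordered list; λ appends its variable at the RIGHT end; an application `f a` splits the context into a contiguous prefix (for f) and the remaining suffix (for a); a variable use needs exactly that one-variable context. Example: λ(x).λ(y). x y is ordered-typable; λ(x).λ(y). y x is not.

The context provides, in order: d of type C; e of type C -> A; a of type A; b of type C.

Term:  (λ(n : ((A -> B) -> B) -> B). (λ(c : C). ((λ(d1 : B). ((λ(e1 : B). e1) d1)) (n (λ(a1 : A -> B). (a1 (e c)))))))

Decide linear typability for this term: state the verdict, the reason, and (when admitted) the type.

no — d, a, b left unused
variable uses: d=0; e=1; a=0; b=0; n [bound]=1; c [bound]=1; d1 [bound]=1; e1 [bound]=1; a1 [bound]=1
order of uses: e1, d1, n, a1, e, c
typing: well-typed — term : (((A -> B) -> B) -> B) -> C -> B
all disciplines: ordered ✗ | linear ✗ | affine ✓ | relevant ✗ | unrestricted ✓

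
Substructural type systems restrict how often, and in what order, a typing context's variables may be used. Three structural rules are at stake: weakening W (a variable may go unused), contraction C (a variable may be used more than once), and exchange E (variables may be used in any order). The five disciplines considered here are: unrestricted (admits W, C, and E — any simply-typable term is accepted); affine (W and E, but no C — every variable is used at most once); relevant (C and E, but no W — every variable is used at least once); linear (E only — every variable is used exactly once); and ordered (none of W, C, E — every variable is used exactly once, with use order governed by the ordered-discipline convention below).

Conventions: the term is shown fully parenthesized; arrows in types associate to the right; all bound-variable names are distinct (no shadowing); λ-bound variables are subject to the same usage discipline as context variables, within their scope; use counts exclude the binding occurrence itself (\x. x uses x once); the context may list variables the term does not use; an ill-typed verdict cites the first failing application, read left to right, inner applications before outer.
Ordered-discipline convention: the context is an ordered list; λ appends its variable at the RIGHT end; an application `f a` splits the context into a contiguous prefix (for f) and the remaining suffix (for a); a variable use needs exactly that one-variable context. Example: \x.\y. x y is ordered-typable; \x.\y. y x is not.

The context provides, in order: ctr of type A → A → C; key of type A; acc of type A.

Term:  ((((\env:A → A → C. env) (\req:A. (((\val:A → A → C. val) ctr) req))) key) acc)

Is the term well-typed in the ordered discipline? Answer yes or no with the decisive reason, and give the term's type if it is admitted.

yes — ctr, key, acc, env, req, val: once each, no exchange needed; term : C
use counts: ctr=1, key=1, acc=1, env (bound)=1, req (bound)=1, val (bound)=1
use order (left to right): env, val, ctr, req, key, acc
typing: the term checks, with type C
per-discipline verdicts: ordered ✓, linear ✓, affine ✓, relevant ✓, unrestricted ✓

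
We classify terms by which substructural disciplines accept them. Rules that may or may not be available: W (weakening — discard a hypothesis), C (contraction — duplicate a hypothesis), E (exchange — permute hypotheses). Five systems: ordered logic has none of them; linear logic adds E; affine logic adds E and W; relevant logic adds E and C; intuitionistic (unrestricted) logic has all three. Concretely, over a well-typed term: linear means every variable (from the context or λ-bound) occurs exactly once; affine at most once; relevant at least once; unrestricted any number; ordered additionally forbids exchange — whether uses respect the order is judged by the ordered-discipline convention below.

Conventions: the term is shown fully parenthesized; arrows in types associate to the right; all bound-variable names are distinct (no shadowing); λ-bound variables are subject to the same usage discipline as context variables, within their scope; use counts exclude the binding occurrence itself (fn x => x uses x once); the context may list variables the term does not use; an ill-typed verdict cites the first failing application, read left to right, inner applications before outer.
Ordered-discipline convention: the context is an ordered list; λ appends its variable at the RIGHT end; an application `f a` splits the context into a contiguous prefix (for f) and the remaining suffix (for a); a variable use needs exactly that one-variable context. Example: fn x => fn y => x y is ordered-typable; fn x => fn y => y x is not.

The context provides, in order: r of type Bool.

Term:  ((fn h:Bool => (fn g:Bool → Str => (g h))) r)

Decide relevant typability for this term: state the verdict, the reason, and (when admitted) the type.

yes — at least one use each (r, h, g); term : (Bool → Str) → Str
counts: r: 1×; h (λ-bound): 1×; g (λ-bound): 1×
uses in reading order: g, h, r
typing: well-typed at (Bool → Str) → Str
summary: ordered ✗ | linear ✓ | affine ✓ | relevant ✓ | unrestricted ✓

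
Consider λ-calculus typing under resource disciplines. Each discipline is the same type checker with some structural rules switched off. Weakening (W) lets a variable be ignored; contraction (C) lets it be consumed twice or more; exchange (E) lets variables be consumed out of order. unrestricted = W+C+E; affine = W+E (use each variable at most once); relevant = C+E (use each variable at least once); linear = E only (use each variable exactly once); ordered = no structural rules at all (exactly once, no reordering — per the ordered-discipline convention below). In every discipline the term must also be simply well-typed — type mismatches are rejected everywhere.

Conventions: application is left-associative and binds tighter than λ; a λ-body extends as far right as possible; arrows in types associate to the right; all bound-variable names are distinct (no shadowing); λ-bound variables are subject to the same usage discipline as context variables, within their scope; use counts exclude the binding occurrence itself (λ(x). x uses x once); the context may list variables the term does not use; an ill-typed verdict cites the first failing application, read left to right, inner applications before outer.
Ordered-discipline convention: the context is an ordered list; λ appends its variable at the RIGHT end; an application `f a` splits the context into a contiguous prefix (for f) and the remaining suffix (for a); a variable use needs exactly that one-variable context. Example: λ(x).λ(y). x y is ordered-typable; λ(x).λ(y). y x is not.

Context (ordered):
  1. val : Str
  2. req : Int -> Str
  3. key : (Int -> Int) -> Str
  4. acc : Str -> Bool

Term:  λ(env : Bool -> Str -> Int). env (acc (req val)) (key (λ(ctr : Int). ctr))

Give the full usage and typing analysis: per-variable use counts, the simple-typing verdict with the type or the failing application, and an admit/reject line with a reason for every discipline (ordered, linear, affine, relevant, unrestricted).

counts: val: 1, req: 1, key: 1, acc: 1, env (bound): 1, ctr (bound): 1
left-to-right use order: env, acc, req, val, key, ctr
typing: ill-typed: an argument Str mismatches the expected Int
ordered: ✗, fails simple typing
linear: ✗, a type mismatch blocks all five
affine: ✗, the type mismatch rejects it
relevant: ✗, not simply typable
unrestricted: ✗, fails simple typing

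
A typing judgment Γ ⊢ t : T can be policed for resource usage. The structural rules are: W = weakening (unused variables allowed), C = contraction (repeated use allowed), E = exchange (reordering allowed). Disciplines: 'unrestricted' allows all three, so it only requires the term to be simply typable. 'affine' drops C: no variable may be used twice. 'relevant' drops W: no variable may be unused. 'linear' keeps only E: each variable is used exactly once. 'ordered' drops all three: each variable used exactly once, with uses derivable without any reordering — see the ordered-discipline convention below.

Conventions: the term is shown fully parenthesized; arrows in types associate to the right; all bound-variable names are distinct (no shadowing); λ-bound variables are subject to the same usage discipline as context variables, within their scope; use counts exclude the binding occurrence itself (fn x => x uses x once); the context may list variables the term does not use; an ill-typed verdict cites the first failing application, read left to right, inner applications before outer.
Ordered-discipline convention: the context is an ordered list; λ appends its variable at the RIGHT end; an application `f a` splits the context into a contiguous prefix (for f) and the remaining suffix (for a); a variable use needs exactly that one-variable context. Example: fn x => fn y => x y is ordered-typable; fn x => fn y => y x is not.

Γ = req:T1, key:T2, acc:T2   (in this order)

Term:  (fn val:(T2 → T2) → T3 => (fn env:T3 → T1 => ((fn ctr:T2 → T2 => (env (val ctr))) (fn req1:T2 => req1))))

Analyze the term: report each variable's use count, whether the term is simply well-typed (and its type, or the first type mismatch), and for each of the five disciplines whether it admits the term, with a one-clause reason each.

variable uses: req=0, key=0, acc=0, val [bound]=1, env [bound]=1, ctr [bound]=1, req1 [bound]=1
uses in reading order: env, val, ctr, req1
typing: well-typed at ((T2 → T2) → T3) → (T3 → T1) → T1
ordered: ✗ — needs weakening: req, key, acc unused
linear: ✗ — needs weakening: req, key, acc unused
affine: ✓ — req, key, acc, val, env, ctr, req1: no repeats, contraction unneeded
relevant: ✗ — needs weakening: req, key, acc unused
unrestricted: ✓ — type-checks (((T2 → T2) → T3) → (T3 → T1) → T1) and nothing is barred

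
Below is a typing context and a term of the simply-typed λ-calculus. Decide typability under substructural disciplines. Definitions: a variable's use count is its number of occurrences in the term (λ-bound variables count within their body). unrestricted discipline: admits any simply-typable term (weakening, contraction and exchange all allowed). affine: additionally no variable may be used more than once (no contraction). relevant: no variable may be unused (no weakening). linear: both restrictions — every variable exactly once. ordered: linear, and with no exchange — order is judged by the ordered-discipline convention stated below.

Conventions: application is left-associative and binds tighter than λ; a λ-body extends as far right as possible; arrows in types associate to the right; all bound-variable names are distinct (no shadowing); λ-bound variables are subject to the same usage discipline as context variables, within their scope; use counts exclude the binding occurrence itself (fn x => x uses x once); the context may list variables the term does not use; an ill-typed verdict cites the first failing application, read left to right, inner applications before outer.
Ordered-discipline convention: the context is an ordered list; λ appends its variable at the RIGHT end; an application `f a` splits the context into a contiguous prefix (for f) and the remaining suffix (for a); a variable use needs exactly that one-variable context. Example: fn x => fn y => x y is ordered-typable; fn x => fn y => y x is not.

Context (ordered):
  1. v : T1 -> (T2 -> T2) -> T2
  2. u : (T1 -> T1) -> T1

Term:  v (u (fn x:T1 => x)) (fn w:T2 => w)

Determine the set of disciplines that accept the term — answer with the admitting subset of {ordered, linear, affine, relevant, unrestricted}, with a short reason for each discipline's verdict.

accepted by: ordered, linear, affine, relevant, unrestricted
counts: v: 1, u: 1, x [bound]: 1, w [bound]: 1
left-to-right use order: v, u, x, w
typing: ✓ — T2
ordered: ✓, one use each (v, u, x, w); ordered split holds
linear: ✓, each of v, u, x, w used exactly once
affine: ✓, no duplicate uses among v, u, x, w
relevant: ✓, none of v, u, x, w goes unused
unrestricted: ✓, type-checks (T2) and nothing is barred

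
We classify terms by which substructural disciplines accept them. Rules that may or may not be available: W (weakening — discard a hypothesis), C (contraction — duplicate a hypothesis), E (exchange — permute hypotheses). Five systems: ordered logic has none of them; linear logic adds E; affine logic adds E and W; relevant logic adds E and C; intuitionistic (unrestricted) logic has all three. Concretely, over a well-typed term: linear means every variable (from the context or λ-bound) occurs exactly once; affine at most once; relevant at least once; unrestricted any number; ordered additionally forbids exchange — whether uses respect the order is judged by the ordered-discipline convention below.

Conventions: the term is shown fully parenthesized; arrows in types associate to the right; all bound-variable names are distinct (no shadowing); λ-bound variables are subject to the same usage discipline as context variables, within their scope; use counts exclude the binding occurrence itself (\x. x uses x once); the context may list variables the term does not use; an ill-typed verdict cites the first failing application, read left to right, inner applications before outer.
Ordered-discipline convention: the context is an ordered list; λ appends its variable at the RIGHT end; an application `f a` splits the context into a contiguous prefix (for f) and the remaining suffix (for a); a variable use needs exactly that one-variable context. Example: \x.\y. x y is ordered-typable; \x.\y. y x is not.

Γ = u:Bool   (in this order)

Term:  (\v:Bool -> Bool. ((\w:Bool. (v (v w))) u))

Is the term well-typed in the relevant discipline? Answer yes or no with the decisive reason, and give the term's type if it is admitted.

yes — at least one use each (u, v, w); term : (Bool -> Bool) -> Bool
variable uses: u ×1; v (λ-bound) ×2; w (λ-bound) ×1
left-to-right use order: v, v, w, u
typing: ✓ — (Bool -> Bool) -> Bool
per-discipline verdicts: ordered ✗ | linear ✗ | affine ✗ | relevant ✓ | unrestricted ✓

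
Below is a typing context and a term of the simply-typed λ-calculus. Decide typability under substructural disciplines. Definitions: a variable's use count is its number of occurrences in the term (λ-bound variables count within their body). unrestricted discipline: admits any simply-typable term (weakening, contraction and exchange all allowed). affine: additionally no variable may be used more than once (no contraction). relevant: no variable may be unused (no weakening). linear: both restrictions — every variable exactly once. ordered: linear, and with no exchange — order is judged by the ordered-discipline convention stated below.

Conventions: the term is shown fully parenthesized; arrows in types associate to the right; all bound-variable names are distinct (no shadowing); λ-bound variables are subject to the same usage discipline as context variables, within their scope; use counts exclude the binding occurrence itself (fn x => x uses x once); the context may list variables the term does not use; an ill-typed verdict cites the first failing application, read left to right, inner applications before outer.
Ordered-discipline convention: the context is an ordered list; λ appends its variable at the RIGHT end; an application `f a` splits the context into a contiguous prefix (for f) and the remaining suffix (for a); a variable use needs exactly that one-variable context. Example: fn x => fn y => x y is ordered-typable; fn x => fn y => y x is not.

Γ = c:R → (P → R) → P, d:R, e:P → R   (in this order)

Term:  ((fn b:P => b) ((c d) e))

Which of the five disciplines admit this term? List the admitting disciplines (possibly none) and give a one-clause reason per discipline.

accepted by: ordered, linear, affine, relevant, unrestricted
use counts: c ×1; d ×1; e ×1; b [bound] ×1
order of uses: b, c, d, e
typing: the term checks, with type P
ordered: ✓, single-use (c, d, e, b), ordered derivation ok
linear: ✓, c, d, e, b: one use apiece
affine: ✓, no duplicate uses among c, d, e, b
relevant: ✓, every one of c, d, e, b appears
unrestricted: ✓, type-checks (P) and nothing is barred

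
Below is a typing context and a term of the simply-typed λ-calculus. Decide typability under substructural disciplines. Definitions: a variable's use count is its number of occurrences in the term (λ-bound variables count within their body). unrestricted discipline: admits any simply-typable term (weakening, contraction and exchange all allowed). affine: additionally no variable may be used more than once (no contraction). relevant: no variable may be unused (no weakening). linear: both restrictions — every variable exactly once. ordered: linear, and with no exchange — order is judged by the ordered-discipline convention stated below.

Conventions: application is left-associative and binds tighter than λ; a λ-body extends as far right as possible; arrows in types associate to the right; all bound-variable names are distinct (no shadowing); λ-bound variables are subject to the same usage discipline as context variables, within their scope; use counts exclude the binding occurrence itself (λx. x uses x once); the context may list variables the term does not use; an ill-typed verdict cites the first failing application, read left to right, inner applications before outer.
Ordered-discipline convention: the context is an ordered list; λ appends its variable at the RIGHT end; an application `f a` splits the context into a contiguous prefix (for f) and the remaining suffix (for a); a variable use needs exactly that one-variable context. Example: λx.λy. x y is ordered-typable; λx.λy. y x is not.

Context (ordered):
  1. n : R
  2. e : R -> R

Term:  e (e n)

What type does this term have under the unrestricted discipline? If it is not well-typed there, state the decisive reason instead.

term : R
usage: n: 1, e: 2
left-to-right use order: e, e, n
typing: ✓ — R
across the five disciplines: ordered ✗; linear ✗; affine ✗; relevant ✓; unrestricted ✓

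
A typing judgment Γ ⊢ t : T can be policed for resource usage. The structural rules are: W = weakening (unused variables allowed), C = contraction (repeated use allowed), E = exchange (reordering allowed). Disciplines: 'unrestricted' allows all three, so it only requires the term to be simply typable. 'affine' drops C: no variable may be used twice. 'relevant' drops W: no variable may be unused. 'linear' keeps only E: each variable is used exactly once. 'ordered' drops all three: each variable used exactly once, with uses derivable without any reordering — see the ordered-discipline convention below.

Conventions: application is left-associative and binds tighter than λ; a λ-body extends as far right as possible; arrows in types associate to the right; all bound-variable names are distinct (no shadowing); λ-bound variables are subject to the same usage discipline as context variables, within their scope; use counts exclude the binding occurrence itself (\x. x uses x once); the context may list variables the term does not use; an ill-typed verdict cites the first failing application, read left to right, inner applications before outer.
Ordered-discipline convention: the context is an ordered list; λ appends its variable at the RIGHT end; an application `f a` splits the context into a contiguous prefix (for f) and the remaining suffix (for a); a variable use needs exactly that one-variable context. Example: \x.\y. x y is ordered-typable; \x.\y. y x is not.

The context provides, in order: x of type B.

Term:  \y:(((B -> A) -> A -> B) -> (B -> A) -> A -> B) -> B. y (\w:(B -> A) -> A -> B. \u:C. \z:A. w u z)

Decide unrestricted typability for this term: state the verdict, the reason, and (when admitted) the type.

no — a type mismatch blocks all five
usage: x: 0×; y (bound): 1×; w (bound): 1×; u (bound): 1×; z (bound): 1×
use order (left to right): y, w, u, z
typing: ill-typed: a function awaiting B -> A gets C
all disciplines: ordered ✗; linear ✗; affine ✗; relevant ✗; unrestricted ✗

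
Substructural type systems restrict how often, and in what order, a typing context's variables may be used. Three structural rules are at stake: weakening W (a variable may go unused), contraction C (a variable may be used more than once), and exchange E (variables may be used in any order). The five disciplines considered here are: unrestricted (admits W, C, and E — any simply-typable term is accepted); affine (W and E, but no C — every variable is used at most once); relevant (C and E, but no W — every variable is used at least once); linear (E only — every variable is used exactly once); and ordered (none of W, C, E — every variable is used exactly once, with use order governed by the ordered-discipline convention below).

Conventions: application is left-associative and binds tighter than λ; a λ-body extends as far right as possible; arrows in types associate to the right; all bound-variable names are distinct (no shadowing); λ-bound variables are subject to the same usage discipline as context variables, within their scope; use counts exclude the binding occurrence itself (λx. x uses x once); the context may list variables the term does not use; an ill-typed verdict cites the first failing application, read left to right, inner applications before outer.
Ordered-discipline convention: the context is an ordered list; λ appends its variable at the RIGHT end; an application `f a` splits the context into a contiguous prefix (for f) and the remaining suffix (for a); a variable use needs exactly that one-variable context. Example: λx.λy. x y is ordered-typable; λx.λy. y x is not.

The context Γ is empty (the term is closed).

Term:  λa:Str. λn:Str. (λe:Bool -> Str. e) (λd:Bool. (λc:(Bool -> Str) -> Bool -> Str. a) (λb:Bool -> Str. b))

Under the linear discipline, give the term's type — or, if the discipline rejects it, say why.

not well-typed under linear — needs weakening: n, d, c unused
variable uses: a (bound): 1, n (bound): 0, e (bound): 1, d (bound): 0, c (bound): 0, b (bound): 1
left-to-right use order: e, a, b
typing: the term checks, with type Str -> Str -> Bool -> Str
across the five disciplines: ordered ✗ | linear ✗ | affine ✓ | relevant ✗ | unrestricted ✓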